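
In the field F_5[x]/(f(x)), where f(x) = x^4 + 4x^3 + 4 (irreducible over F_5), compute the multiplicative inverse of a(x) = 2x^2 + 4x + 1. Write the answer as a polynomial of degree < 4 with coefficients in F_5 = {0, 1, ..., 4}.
a(x)^(-1) ≡ 2x^3 + 3x^2 + 4x + 3 (mod f(x))

Since f is irreducible over F_5, F_5[x]/(f) is a field and a(x) ≠ 0 has an inverse. Apply the extended Euclidean algorithm to f(x) and a(x) in F_5[x]: f(x) = (3x^2 + x + 4)·a(x) + (3x);  a(x) = (4x + 3)·(3x) + (1). The last nonzero remainder is the constant 1 = gcd(f, a) in F_5. Back-substituting through the division chain expresses 1 = s(x)·a(x) + t(x)·f(x) with s(x) ≡ 2x^3 + 3x^2 + 4x + 3 (mod f), so a(x)^(-1) ≡ s(x) = 2x^3 + 3x^2 + 4x + 3 (mod f). Check: (2x^2 + 4x + 1)·(2x^3 + 3x^2 + 4x + 3) = 4x^5 + 4x^4 + 2x^3 + x + 3 ≡ 1 (mod x^4 + 4x^3 + 4).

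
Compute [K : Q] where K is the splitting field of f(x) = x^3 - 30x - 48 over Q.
[K : Q] = 6

By the rational root test, any rational root of the monic integer polynomial f(x) = x^3 - 30x - 48 must be an integer dividing the constant term -48, i.e. one of ±{1, 2, 3, 4, 6, 8, 12, 16, 24, 48}. Evaluating: f(1) = -77, f(-1) = -19, f(2) = -100, f(-2) = 4, f(3) = -111, f(-3) = 15, f(4) = -104, f(-4) = 8, f(6) = -12, f(-6) = -84, f(8) = 224, f(-8) = -320, f(12) = 1320, f(-12) = -1416, f(16) = 3568, f(-16) = -3664, f(24) = 13056, f(-24) = -13152, f(48) = 109104, f(-48) = -109200; none is 0, so f has no rational root and is therefore irreducible over Q (a cubic with no linear factor over a field is irreducible). For an irreducible cubic, the Galois group is A_3 or S_3 according as the discriminant disc(f) = -4a^3 - 27b^2 = -4·(-30)^3 - 27·(-48)^2 = 45792 is or is not a square in Q. Here disc(f) = 45792 is not a perfect square in Q, so the Galois group of f over Q is not contained in A_3 and must be all of S_3. The splitting field has degree |S_3| = 6 over Q, so [K : Q] = 6.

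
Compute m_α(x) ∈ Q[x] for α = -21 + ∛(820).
m_α(x) = x^3 + 63x^2 + 1323x + 8441

Set β = α + 21 = ∛(820), so β^3 = 820. Then (α + 21)^3 - 820 = 0, i.e. α is a root of g(x) = (x + 21)^3 - 820 = x^3 + 63x^2 + 1323x + 8441. Since g(x) = h(x + 21) where h(x) = x^3 - 820, and h is irreducible over Q (because 820 is not a perfect cube, so h has no rational root, and a monic cubic with no rational root is irreducible), g is also irreducible (irreducibility is preserved under the substitution x → x + 21). Hence m_α(x) = x^3 + 63x^2 + 1323x + 8441.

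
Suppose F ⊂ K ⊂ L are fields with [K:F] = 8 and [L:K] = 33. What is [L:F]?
[L:F] = 264

The tower law says that for any tower of field extensions F ⊂ K ⊂ L with finite degrees, [L:F] = [L:K] · [K:F]. Here this gives [L:F] = 33 · 8 = 264.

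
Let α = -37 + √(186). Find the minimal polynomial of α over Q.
m_α(x) = x^2 + 74x + 1183

From α + 37 = √(186), squaring gives (α + 37)^2 = 186, i.e. α^2 + 74α + 1369 = 186, so α^2 + 74α + 1183 = 0. The discriminant of x^2 + 74x + 1183 is (74)^2 - 4·(1183) = 5476 - 4732 = 744, and 4·(186) is not a perfect square in Q since 186 is squarefree and ≠ 1. Hence x^2 + 74x + 1183 is irreducible over Q and is the minimal polynomial of α.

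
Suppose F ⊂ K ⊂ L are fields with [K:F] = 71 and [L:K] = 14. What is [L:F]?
[L:F] = 994

The tower law says that for any tower of field extensions F ⊂ K ⊂ L with finite degrees, [L:F] = [L:K] · [K:F]. Here this gives [L:F] = 14 · 71 = 994.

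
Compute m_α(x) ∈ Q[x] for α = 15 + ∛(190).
m_α(x) = x^3 - 45x^2 + 675x - 3565

Set β = α - 15 = ∛(190), so β^3 = 190. Then (α - 15)^3 - 190 = 0, i.e. α is a root of g(x) = (x - 15)^3 - 190 = x^3 - 45x^2 + 675x - 3565. Since g(x) = h(x - 15) where h(x) = x^3 - 190, and h is irreducible over Q (because 190 is not a perfect cube, so h has no rational root, and a monic cubic with no rational root is irreducible), g is also irreducible (irreducibility is preserved under the substitution x → x - 15). Hence m_α(x) = x^3 - 45x^2 + 675x - 3565.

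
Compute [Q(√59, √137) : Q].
[Q(√59, √137) : Q] = 4

[Q(√59):Q] = 2 (min poly x^2 - 59, irreducible since 59 is squarefree > 1). For the top step, suppose √137 ∈ Q(√59), say √137 = c + d√59 with c, d ∈ Q. Squaring: 137 = c^2 + 59d^2 + 2cd√59. Since √59 ∉ Q this forces 2cd = 0. If d = 0 then √137 = c ∈ Q, contradicting 137 squarefree > 1. If c = 0 then 137 = 59d^2, so 59·137 = (59d)^2 is a perfect square in Q — but 59·137 = 8083 is not a perfect square (since 59 and 137 are distinct squarefree integers). Contradiction. Hence √137 ∉ Q(√59), so x^2 - 137 stays irreducible over Q(√59) and [Q(√59, √137) : Q(√59)] = 2. By the tower law, [Q(√59, √137) : Q] = 2 · 2 = 4.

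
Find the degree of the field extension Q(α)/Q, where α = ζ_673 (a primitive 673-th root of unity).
[Q(α):Q] = 672

The minimal polynomial of ζ_673 over Q is the 673-th cyclotomic polynomial Φ_673(x), which is irreducible over Q and has degree φ(673) = 672. Hence [Q(α):Q] = φ(673) = 672.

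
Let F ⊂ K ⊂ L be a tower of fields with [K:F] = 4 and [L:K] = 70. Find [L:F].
[L:F] = 280

The tower law says that for any tower of field extensions F ⊂ K ⊂ L with finite degrees, [L:F] = [L:K] · [K:F]. Here this gives [L:F] = 70 · 4 = 280.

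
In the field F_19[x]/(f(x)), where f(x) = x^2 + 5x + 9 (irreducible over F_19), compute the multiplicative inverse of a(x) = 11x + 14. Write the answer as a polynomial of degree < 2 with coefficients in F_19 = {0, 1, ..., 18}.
a(x)^(-1) ≡ 4x + 8 (mod f(x))

Since f is irreducible over F_19, F_19[x]/(f) is a field and a(x) ≠ 0 has an inverse. Apply the extended Euclidean algorithm to f(x) and a(x) in F_19[x]: f(x) = (7x + 14)·a(x) + (3). The last nonzero remainder is the constant 3 = gcd(f, a) in F_19. Back-substituting through the division chain expresses 3 = s(x)·a(x) + t(x)·f(x) with s(x) ≡ 12x + 5 (mod f), so (12x + 5)·a(x) ≡ 3 (mod f). Multiplying by 3^(-1) ≡ 13 in F_19 gives a(x)^(-1) ≡ 13·(12x + 5) ≡ 4x + 8 (mod f). Check: (11x + 14)·(4x + 8) = 6x^2 + 11x + 17 ≡ 1 (mod x^2 + 5x + 9).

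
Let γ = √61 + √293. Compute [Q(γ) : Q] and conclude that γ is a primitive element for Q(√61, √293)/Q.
[Q(γ) : Q] = 4 (equivalently, Q(γ) = Q(√61, √293))

Obviously Q(γ) ⊆ Q(√61, √293), and [Q(√61, √293):Q] = 4 (since 61, 293 are distinct squarefree integers > 1 with 17873 not a perfect square). To show equality we compute the minimal polynomial of γ. From γ = √61 + √293: γ^2 = 61 + 2√(17873) + 293 = 354 + 2√(17873), so γ^2 - 354 = 2√(17873); squaring, (γ^2 - 354)^2 = 4·17873, i.e. γ^4 - 708γ^2 + 125316 - 71492 = 0, i.e. γ^4 - 708γ^2 + 53824 = 0. So γ is a root of x^4 - 708x^2 + 53824. This polynomial is irreducible over Q: it has no rational root (each ±√61 ± √293 is irrational), and any factorization into two quadratics over Q would force √(17873) ∈ Q (pairing opposite roots) or √61, √293 ∈ Q (other pairings), all impossible. Hence [Q(γ):Q] = 4 = [Q(√61, √293):Q], so Q(γ) = Q(√61, √293).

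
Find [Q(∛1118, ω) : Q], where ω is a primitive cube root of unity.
[Q(∛1118, ω) : Q] = 6

[Q(∛1118):Q] = 3 (min poly x^3 - 1118, irreducible since 1118 is not a perfect cube). [Q(ω):Q] = 2 (min poly x^2 + x + 1). Since Q(∛1118) ⊂ R and ω ∉ R, we have ω ∉ Q(∛1118), so x^2 + x + 1 remains irreducible over Q(∛1118) and [Q(∛1118, ω) : Q(∛1118)] = 2. By the tower law, [Q(∛1118, ω) : Q] = 3 · 2 = 6. (In fact Q(∛1118, ω) is the splitting field of x^3 - 1118 over Q.)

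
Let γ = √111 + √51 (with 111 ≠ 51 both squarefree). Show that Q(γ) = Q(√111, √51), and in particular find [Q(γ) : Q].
[Q(γ) : Q] = 4 (equivalently, Q(γ) = Q(√111, √51))

Obviously Q(γ) ⊆ Q(√111, √51), and [Q(√111, √51):Q] = 4 (since 111, 51 are distinct squarefree integers > 1 with 5661 not a perfect square). To show equality we compute the minimal polynomial of γ. From γ = √111 + √51: γ^2 = 111 + 2√(5661) + 51 = 162 + 2√(5661), so γ^2 - 162 = 2√(5661); squaring, (γ^2 - 162)^2 = 4·5661, i.e. γ^4 - 324γ^2 + 26244 - 22644 = 0, i.e. γ^4 - 324γ^2 + 3600 = 0. So γ is a root of x^4 - 324x^2 + 3600. This polynomial is irreducible over Q: it has no rational root (each ±√111 ± √51 is irrational), and any factorization into two quadratics over Q would force √(5661) ∈ Q (pairing opposite roots) or √111, √51 ∈ Q (other pairings), all impossible. Hence [Q(γ):Q] = 4 = [Q(√111, √51):Q], so Q(γ) = Q(√111, √51).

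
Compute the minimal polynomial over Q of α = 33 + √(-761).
m_α(x) = x^2 - 66x + 1850

From α - 33 = √(-761), squaring gives (α - 33)^2 = -761, i.e. α^2 - 66α + 1089 = -761, so α^2 - 66α + 1850 = 0. The discriminant of x^2 - 66x + 1850 is (-66)^2 - 4·(1850) = 4356 - 7400 = -3044, and 4·(-761) is not a perfect square in Q since -761 is squarefree and ≠ 1. Hence x^2 - 66x + 1850 is irreducible over Q and is the minimal polynomial of α.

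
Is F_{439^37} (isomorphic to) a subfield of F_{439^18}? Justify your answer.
No: F_{439^37} is not a subfield of F_{439^18}

F_{p^m} embeds in F_{p^n} iff m | n. Here 37 ∤ 18 (since 18 = 0·37 + 18 with remainder 18 ≠ 0), so F_{439^37} is not a subfield of F_{439^18}. Equivalently: if it were, the tower law would give 37 = [F_{439^37}:F_439] dividing [F_{439^18}:F_439] = 18, contradiction.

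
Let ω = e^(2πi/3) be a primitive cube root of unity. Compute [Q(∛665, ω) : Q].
[Q(∛665, ω) : Q] = 6

[Q(∛665):Q] = 3 (min poly x^3 - 665, irreducible since 665 is not a perfect cube). [Q(ω):Q] = 2 (min poly x^2 + x + 1). Since Q(∛665) ⊂ R and ω ∉ R, we have ω ∉ Q(∛665), so x^2 + x + 1 remains irreducible over Q(∛665) and [Q(∛665, ω) : Q(∛665)] = 2. By the tower law, [Q(∛665, ω) : Q] = 3 · 2 = 6. (In fact Q(∛665, ω) is the splitting field of x^3 - 665 over Q.)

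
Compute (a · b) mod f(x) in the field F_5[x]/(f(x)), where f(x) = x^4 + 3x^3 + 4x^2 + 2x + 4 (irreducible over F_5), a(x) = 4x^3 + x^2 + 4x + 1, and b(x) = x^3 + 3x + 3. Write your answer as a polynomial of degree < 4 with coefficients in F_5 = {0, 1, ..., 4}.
a · b ≡ 3x^3 + 4x^2 + 3x + 1 (mod f(x))

Multiply in F_5[x]: a(x)·b(x) = (4x^3 + x^2 + 4x + 1)·(x^3 + 3x + 3) = 4x^6 + x^5 + x^4 + x^3 + 3. This has degree ≥ 4, so divide by f(x) over F_5: 4x^6 + x^5 + x^4 + x^3 + 3 = (4x^2 + 4x + 3)·(x^4 + 3x^3 + 4x^2 + 2x + 4) + (3x^3 + 4x^2 + 3x + 1). Hence a·b ≡ 3x^3 + 4x^2 + 3x + 1 (mod f). (F_5[x]/(f) is a field with 5^4 = 625 elements since f is irreducible of degree 4.)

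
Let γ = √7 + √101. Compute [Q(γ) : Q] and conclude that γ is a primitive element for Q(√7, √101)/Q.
[Q(γ) : Q] = 4 (equivalently, Q(γ) = Q(√7, √101))

Obviously Q(γ) ⊆ Q(√7, √101), and [Q(√7, √101):Q] = 4 (since 7, 101 are distinct squarefree integers > 1 with 707 not a perfect square). To show equality we compute the minimal polynomial of γ. From γ = √7 + √101: γ^2 = 7 + 2√(707) + 101 = 108 + 2√(707), so γ^2 - 108 = 2√(707); squaring, (γ^2 - 108)^2 = 4·707, i.e. γ^4 - 216γ^2 + 11664 - 2828 = 0, i.e. γ^4 - 216γ^2 + 8836 = 0. So γ is a root of x^4 - 216x^2 + 8836. This polynomial is irreducible over Q: it has no rational root (each ±√7 ± √101 is irrational), and any factorization into two quadratics over Q would force √(707) ∈ Q (pairing opposite roots) or √7, √101 ∈ Q (other pairings), all impossible. Hence [Q(γ):Q] = 4 = [Q(√7, √101):Q], so Q(γ) = Q(√7, √101).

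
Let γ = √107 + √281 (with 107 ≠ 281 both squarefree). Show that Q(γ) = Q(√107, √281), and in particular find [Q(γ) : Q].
[Q(γ) : Q] = 4 (equivalently, Q(γ) = Q(√107, √281))

Obviously Q(γ) ⊆ Q(√107, √281), and [Q(√107, √281):Q] = 4 (since 107, 281 are distinct squarefree integers > 1 with 30067 not a perfect square). To show equality we compute the minimal polynomial of γ. From γ = √107 + √281: γ^2 = 107 + 2√(30067) + 281 = 388 + 2√(30067), so γ^2 - 388 = 2√(30067); squaring, (γ^2 - 388)^2 = 4·30067, i.e. γ^4 - 776γ^2 + 150544 - 120268 = 0, i.e. γ^4 - 776γ^2 + 30276 = 0. So γ is a root of x^4 - 776x^2 + 30276. This polynomial is irreducible over Q: it has no rational root (each ±√107 ± √281 is irrational), and any factorization into two quadratics over Q would force √(30067) ∈ Q (pairing opposite roots) or √107, √281 ∈ Q (other pairings), all impossible. Hence [Q(γ):Q] = 4 = [Q(√107, √281):Q], so Q(γ) = Q(√107, √281).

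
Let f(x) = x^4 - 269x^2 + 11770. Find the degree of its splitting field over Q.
[K : Q] = 4

Solving the quadratic in x^2: x^2 = (269 ± √(269^2 - 4·11770))/2 = (269 ± √25281)/2 = (269 ± 159)/2, giving x^2 = 214 or x^2 = 55. So f(x) = (x^2 - 214)(x^2 - 55) and the roots of f are ±√214, ±√55. Hence the splitting field is K = Q(√214, √55). Since 214 and 55 are distinct squarefree integers > 1, their product 11770 is not a perfect square, so √55 ∉ Q(√214). By the tower law [K:Q] = [Q(√214,√55):Q(√214)] · [Q(√214):Q] = 2 · 2 = 4.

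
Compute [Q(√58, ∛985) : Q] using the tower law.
[Q(√58, ∛985) : Q] = 6

Let L = Q(√58, ∛985). Since Q(√58) ⊂ L and [Q(√58):Q] = 2, the tower law gives 2 | [L:Q]. Likewise Q(∛985) ⊂ L with [Q(∛985):Q] = 3 (because 985 is not a perfect cube), so 3 | [L:Q]. As gcd(2,3) = 1, [L:Q] is divisible by 6. Conversely L is generated over Q by √58 and ∛985, so [L:Q] ≤ 2·3 = 6. Therefore [Q(√58, ∛985) : Q] = 6.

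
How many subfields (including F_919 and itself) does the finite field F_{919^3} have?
F_{919^3} has 2 subfields

The subfields of F_{p^n} are exactly the fields F_{p^d} for d | n (each is the fixed field of the unique index-d subgroup of Gal(F_{p^n}/F_p) ≅ Z/nZ). The divisors of n = 3 are {1, 3}, giving 2 subfields: F_{919^1}, F_{919^3}.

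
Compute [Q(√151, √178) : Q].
[Q(√151, √178) : Q] = 4

[Q(√151):Q] = 2 (min poly x^2 - 151, irreducible since 151 is squarefree > 1). For the top step, suppose √178 ∈ Q(√151), say √178 = c + d√151 with c, d ∈ Q. Squaring: 178 = c^2 + 151d^2 + 2cd√151. Since √151 ∉ Q this forces 2cd = 0. If d = 0 then √178 = c ∈ Q, contradicting 178 squarefree > 1. If c = 0 then 178 = 151d^2, so 151·178 = (151d)^2 is a perfect square in Q — but 151·178 = 26878 is not a perfect square (since 151 and 178 are distinct squarefree integers). Contradiction. Hence √178 ∉ Q(√151), so x^2 - 178 stays irreducible over Q(√151) and [Q(√151, √178) : Q(√151)] = 2. By the tower law, [Q(√151, √178) : Q] = 2 · 2 = 4.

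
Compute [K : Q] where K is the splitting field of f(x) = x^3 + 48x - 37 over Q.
[K : Q] = 6

By the rational root test, any rational root of the monic integer polynomial f(x) = x^3 + 48x - 37 must be an integer dividing the constant term -37, i.e. one of ±{1, 37}. Evaluating: f(1) = 12, f(-1) = -86, f(37) = 52392, f(-37) = -52466; none is 0, so f has no rational root and is therefore irreducible over Q (a cubic with no linear factor over a field is irreducible). For an irreducible cubic, the Galois group is A_3 or S_3 according as the discriminant disc(f) = -4a^3 - 27b^2 = -4·(48)^3 - 27·(-37)^2 = -479331 is or is not a square in Q. Here disc(f) = -479331 is not a perfect square in Q, so the Galois group of f over Q is not contained in A_3 and must be all of S_3. The splitting field has degree |S_3| = 6 over Q, so [K : Q] = 6.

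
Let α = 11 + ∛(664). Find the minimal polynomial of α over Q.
m_α(x) = x^3 - 33x^2 + 363x - 1995

Set β = α - 11 = ∛(664), so β^3 = 664. Then (α - 11)^3 - 664 = 0, i.e. α is a root of g(x) = (x - 11)^3 - 664 = x^3 - 33x^2 + 363x - 1995. Since g(x) = h(x - 11) where h(x) = x^3 - 664, and h is irreducible over Q (because 664 is not a perfect cube, so h has no rational root, and a monic cubic with no rational root is irreducible), g is also irreducible (irreducibility is preserved under the substitution x → x - 11). Hence m_α(x) = x^3 - 33x^2 + 363x - 1995.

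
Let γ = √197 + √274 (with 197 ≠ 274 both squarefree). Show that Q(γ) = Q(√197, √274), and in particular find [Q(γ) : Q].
[Q(γ) : Q] = 4 (equivalently, Q(γ) = Q(√197, √274))

Obviously Q(γ) ⊆ Q(√197, √274), and [Q(√197, √274):Q] = 4 (since 197, 274 are distinct squarefree integers > 1 with 53978 not a perfect square). To show equality we compute the minimal polynomial of γ. From γ = √197 + √274: γ^2 = 197 + 2√(53978) + 274 = 471 + 2√(53978), so γ^2 - 471 = 2√(53978); squaring, (γ^2 - 471)^2 = 4·53978, i.e. γ^4 - 942γ^2 + 221841 - 215912 = 0, i.e. γ^4 - 942γ^2 + 5929 = 0. So γ is a root of x^4 - 942x^2 + 5929. This polynomial is irreducible over Q: it has no rational root (each ±√197 ± √274 is irrational), and any factorization into two quadratics over Q would force √(53978) ∈ Q (pairing opposite roots) or √197, √274 ∈ Q (other pairings), all impossible. Hence [Q(γ):Q] = 4 = [Q(√197, √274):Q], so Q(γ) = Q(√197, √274).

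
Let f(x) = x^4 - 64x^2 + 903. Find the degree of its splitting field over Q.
[K : Q] = 4

Solving the quadratic in x^2: x^2 = (64 ± √(64^2 - 4·903))/2 = (64 ± √484)/2 = (64 ± 22)/2, giving x^2 = 43 or x^2 = 21. So f(x) = (x^2 - 43)(x^2 - 21) and the roots of f are ±√43, ±√21. Hence the splitting field is K = Q(√43, √21). Since 43 and 21 are distinct squarefree integers > 1, their product 903 is not a perfect square, so √21 ∉ Q(√43). By the tower law [K:Q] = [Q(√43,√21):Q(√43)] · [Q(√43):Q] = 2 · 2 = 4.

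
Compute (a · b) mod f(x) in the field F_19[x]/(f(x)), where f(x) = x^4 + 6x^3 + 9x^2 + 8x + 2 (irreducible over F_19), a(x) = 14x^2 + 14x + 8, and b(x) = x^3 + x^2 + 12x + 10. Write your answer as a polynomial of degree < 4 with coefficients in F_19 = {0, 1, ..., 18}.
a · b ≡ x^3 + 5x^2 + 10x + 2 (mod f(x))

Multiply in F_19[x]: a(x)·b(x) = (14x^2 + 14x + 8)·(x^3 + x^2 + 12x + 10) = 14x^5 + 9x^4 + 12x^2 + 8x + 4. This has degree ≥ 4, so divide by f(x) over F_19: 14x^5 + 9x^4 + 12x^2 + 8x + 4 = (14x + 1)·(x^4 + 6x^3 + 9x^2 + 8x + 2) + (x^3 + 5x^2 + 10x + 2). Hence a·b ≡ x^3 + 5x^2 + 10x + 2 (mod f). (F_19[x]/(f) is a field with 19^4 = 130321 elements since f is irreducible of degree 4.)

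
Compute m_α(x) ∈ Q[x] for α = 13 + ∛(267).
m_α(x) = x^3 - 39x^2 + 507x - 2464

Set β = α - 13 = ∛(267), so β^3 = 267. Then (α - 13)^3 - 267 = 0, i.e. α is a root of g(x) = (x - 13)^3 - 267 = x^3 - 39x^2 + 507x - 2464. Since g(x) = h(x - 13) where h(x) = x^3 - 267, and h is irreducible over Q (because 267 is not a perfect cube, so h has no rational root, and a monic cubic with no rational root is irreducible), g is also irreducible (irreducibility is preserved under the substitution x → x - 13). Hence m_α(x) = x^3 - 39x^2 + 507x - 2464.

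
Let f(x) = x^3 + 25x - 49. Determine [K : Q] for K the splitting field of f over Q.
[K : Q] = 6

By the rational root test, any rational root of the monic integer polynomial f(x) = x^3 + 25x - 49 must be an integer dividing the constant term -49, i.e. one of ±{1, 7, 49}. Evaluating: f(1) = -23, f(-1) = -75, f(7) = 469, f(-7) = -567, f(49) = 118825, f(-49) = -118923; none is 0, so f has no rational root and is therefore irreducible over Q (a cubic with no linear factor over a field is irreducible). For an irreducible cubic, the Galois group is A_3 or S_3 according as the discriminant disc(f) = -4a^3 - 27b^2 = -4·(25)^3 - 27·(-49)^2 = -127327 is or is not a square in Q. Here disc(f) = -127327 is not a perfect square in Q, so the Galois group of f over Q is not contained in A_3 and must be all of S_3. The splitting field has degree |S_3| = 6 over Q, so [K : Q] = 6.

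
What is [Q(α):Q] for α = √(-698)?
[Q(α):Q] = 2

[Q(α):Q] equals the degree of the minimal polynomial of α. Here α^2 = -698 and x^2 + 698 is irreducible (d = -698 is squarefree, ≠ 1, hence not a square), so deg(m_α) = 2. Thus [Q(α):Q] = 2.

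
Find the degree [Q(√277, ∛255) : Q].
[Q(√277, ∛255) : Q] = 6

Let L = Q(√277, ∛255). Since Q(√277) ⊂ L and [Q(√277):Q] = 2, the tower law gives 2 | [L:Q]. Likewise Q(∛255) ⊂ L with [Q(∛255):Q] = 3 (because 255 is not a perfect cube), so 3 | [L:Q]. As gcd(2,3) = 1, [L:Q] is divisible by 6. Conversely L is generated over Q by √277 and ∛255, so [L:Q] ≤ 2·3 = 6. Therefore [Q(√277, ∛255) : Q] = 6.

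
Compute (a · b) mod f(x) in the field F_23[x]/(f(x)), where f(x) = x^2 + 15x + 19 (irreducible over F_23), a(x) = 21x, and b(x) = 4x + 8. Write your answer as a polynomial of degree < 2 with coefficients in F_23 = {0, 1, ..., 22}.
a · b ≡ 12x + 14 (mod f(x))

Multiply in F_23[x]: a(x)·b(x) = (21x)·(4x + 8) = 15x^2 + 7x. This has degree ≥ 2, so divide by f(x) over F_23: 15x^2 + 7x = (15)·(x^2 + 15x + 19) + (12x + 14). Hence a·b ≡ 12x + 14 (mod f). (F_23[x]/(f) is a field with 23^2 = 529 elements since f is irreducible of degree 2.)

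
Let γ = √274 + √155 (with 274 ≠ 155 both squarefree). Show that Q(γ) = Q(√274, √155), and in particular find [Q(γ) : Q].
[Q(γ) : Q] = 4 (equivalently, Q(γ) = Q(√274, √155))

Obviously Q(γ) ⊆ Q(√274, √155), and [Q(√274, √155):Q] = 4 (since 274, 155 are distinct squarefree integers > 1 with 42470 not a perfect square). To show equality we compute the minimal polynomial of γ. From γ = √274 + √155: γ^2 = 274 + 2√(42470) + 155 = 429 + 2√(42470), so γ^2 - 429 = 2√(42470); squaring, (γ^2 - 429)^2 = 4·42470, i.e. γ^4 - 858γ^2 + 184041 - 169880 = 0, i.e. γ^4 - 858γ^2 + 14161 = 0. So γ is a root of x^4 - 858x^2 + 14161. This polynomial is irreducible over Q: it has no rational root (each ±√274 ± √155 is irrational), and any factorization into two quadratics over Q would force √(42470) ∈ Q (pairing opposite roots) or √274, √155 ∈ Q (other pairings), all impossible. Hence [Q(γ):Q] = 4 = [Q(√274, √155):Q], so Q(γ) = Q(√274, √155).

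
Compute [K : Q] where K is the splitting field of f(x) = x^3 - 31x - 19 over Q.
[K : Q] = 6

By the rational root test, any rational root of the monic integer polynomial f(x) = x^3 - 31x - 19 must be an integer dividing the constant term -19, i.e. one of ±{1, 19}. Evaluating: f(1) = -49, f(-1) = 11, f(19) = 6251, f(-19) = -6289; none is 0, so f has no rational root and is therefore irreducible over Q (a cubic with no linear factor over a field is irreducible). For an irreducible cubic, the Galois group is A_3 or S_3 according as the discriminant disc(f) = -4a^3 - 27b^2 = -4·(-31)^3 - 27·(-19)^2 = 109417 is or is not a square in Q. Here disc(f) = 109417 is not a perfect square in Q, so the Galois group of f over Q is not contained in A_3 and must be all of S_3. The splitting field has degree |S_3| = 6 over Q, so [K : Q] = 6.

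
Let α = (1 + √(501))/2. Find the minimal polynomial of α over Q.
m_α(x) = x^2 - x - 125

From 2α - 1 = √(501), squaring gives (2α - 1)^2 = 501, i.e. 4α^2 - 4α + 1 = 501, so α^2 - α + (1 - 501)/4 = 0. Since 501 ≡ 1 (mod 4), (1 - 501)/4 = -125 ∈ Z. The polynomial x^2 - x - 125 has discriminant 1 - 4·(-125) = 501, which is not a perfect square in Q (d = 501 is squarefree and ≠ 1), so x^2 - x - 125 is irreducible over Q. It is the minimal polynomial of α.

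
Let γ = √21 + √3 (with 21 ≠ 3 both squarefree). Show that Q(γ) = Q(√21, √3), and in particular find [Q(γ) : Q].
[Q(γ) : Q] = 4 (equivalently, Q(γ) = Q(√21, √3))

Obviously Q(γ) ⊆ Q(√21, √3), and [Q(√21, √3):Q] = 4 (since 21, 3 are distinct squarefree integers > 1 with 63 not a perfect square). To show equality we compute the minimal polynomial of γ. From γ = √21 + √3: γ^2 = 21 + 2√(63) + 3 = 24 + 2√(63), so γ^2 - 24 = 2√(63); squaring, (γ^2 - 24)^2 = 4·63, i.e. γ^4 - 48γ^2 + 576 - 252 = 0, i.e. γ^4 - 48γ^2 + 324 = 0. So γ is a root of x^4 - 48x^2 + 324. This polynomial is irreducible over Q: it has no rational root (each ±√21 ± √3 is irrational), and any factorization into two quadratics over Q would force √(63) ∈ Q (pairing opposite roots) or √21, √3 ∈ Q (other pairings), all impossible. Hence [Q(γ):Q] = 4 = [Q(√21, √3):Q], so Q(γ) = Q(√21, √3).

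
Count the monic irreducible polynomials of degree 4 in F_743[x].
There are 76189386588 monic irreducible polynomials of degree 4 over F_743

Each element of F_{743^4} that lies in no proper subfield is a root of exactly one monic irreducible of degree 4 over F_743, and each such polynomial has 4 distinct roots in F_{743^4}. By Möbius inversion the count is N_743(4) = (1/4) Σ_{d|4} μ(4/d) · 743^d = (1/4)(μ(4)·743^1 + μ(2)·743^2 + μ(1)·743^4) = 304757546352/4 = 76189386588.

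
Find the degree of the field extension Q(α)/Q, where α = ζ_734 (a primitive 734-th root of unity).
[Q(α):Q] = 366

The minimal polynomial of ζ_734 over Q is the 734-th cyclotomic polynomial Φ_734(x), which is irreducible over Q and has degree φ(734) = 366. Hence [Q(α):Q] = φ(734) = 366.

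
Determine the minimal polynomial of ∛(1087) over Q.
m_α(x) = x^3 - 1087

α satisfies α^3 = 1087, so x^3 - 1087 annihilates α. By the rational root test, a rational root p/q (in lowest terms) of x^3 - 1087 would satisfy p^3 = 1087 q^3, forcing q = 1 and p^3 = 1087; but 1087 is not a perfect cube, contradiction. A monic cubic over Q with no rational root is irreducible (any nontrivial factorization would include a linear factor). Hence x^3 - 1087 is the minimal polynomial of α, and in particular [Q(α):Q] = 3.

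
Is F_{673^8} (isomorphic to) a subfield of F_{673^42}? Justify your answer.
No: F_{673^8} is not a subfield of F_{673^42}

F_{p^m} embeds in F_{p^n} iff m | n. Here 8 ∤ 42 (since 42 = 5·8 + 2 with remainder 2 ≠ 0), so F_{673^8} is not a subfield of F_{673^42}. Equivalently: if it were, the tower law would give 8 = [F_{673^8}:F_673] dividing [F_{673^42}:F_673] = 42, contradiction.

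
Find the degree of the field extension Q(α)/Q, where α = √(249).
[Q(α):Q] = 2

[Q(α):Q] equals the degree of the minimal polynomial of α. Here α^2 = 249 and x^2 - 249 is irreducible (d = 249 is squarefree, ≠ 1, hence not a square), so deg(m_α) = 2. Thus [Q(α):Q] = 2.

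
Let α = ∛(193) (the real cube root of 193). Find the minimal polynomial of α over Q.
m_α(x) = x^3 - 193

α satisfies α^3 = 193, so x^3 - 193 annihilates α. By the rational root test, a rational root p/q (in lowest terms) of x^3 - 193 would satisfy p^3 = 193 q^3, forcing q = 1 and p^3 = 193; but 193 is not a perfect cube, contradiction. A monic cubic over Q with no rational root is irreducible (any nontrivial factorization would include a linear factor). Hence x^3 - 193 is the minimal polynomial of α, and in particular [Q(α):Q] = 3.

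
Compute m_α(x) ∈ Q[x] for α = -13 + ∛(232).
m_α(x) = x^3 + 39x^2 + 507x + 1965

Set β = α + 13 = ∛(232), so β^3 = 232. Then (α + 13)^3 - 232 = 0, i.e. α is a root of g(x) = (x + 13)^3 - 232 = x^3 + 39x^2 + 507x + 1965. Since g(x) = h(x + 13) where h(x) = x^3 - 232, and h is irreducible over Q (because 232 is not a perfect cube, so h has no rational root, and a monic cubic with no rational root is irreducible), g is also irreducible (irreducibility is preserved under the substitution x → x + 13). Hence m_α(x) = x^3 + 39x^2 + 507x + 1965.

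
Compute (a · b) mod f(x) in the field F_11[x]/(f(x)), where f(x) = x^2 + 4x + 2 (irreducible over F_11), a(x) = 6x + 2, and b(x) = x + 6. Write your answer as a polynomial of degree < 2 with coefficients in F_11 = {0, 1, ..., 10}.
a · b ≡ 3x (mod f(x))

Multiply in F_11[x]: a(x)·b(x) = (6x + 2)·(x + 6) = 6x^2 + 5x + 1. This has degree ≥ 2, so divide by f(x) over F_11: 6x^2 + 5x + 1 = (6)·(x^2 + 4x + 2) + (3x). Hence a·b ≡ 3x (mod f). (F_11[x]/(f) is a field with 11^2 = 121 elements since f is irreducible of degree 2.)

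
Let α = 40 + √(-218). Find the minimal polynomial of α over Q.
m_α(x) = x^2 - 80x + 1818

From α - 40 = √(-218), squaring gives (α - 40)^2 = -218, i.e. α^2 - 80α + 1600 = -218, so α^2 - 80α + 1818 = 0. The discriminant of x^2 - 80x + 1818 is (-80)^2 - 4·(1818) = 6400 - 7272 = -872, and 4·(-218) is not a perfect square in Q since -218 is squarefree and ≠ 1. Hence x^2 - 80x + 1818 is irreducible over Q and is the minimal polynomial of α.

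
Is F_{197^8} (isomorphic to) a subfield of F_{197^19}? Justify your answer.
No: F_{197^8} is not a subfield of F_{197^19}

F_{p^m} embeds in F_{p^n} iff m | n. Here 8 ∤ 19 (since 19 = 2·8 + 3 with remainder 3 ≠ 0), so F_{197^8} is not a subfield of F_{197^19}. Equivalently: if it were, the tower law would give 8 = [F_{197^8}:F_197] dividing [F_{197^19}:F_197] = 19, contradiction.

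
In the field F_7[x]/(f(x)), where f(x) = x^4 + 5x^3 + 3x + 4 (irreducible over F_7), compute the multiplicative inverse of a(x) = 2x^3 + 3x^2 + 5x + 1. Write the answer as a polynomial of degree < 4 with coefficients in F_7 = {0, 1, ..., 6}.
a(x)^(-1) ≡ 4x^3 + 2x^2 + 2x + 6 (mod f(x))

Since f is irreducible over F_7, F_7[x]/(f) is a field and a(x) ≠ 0 has an inverse. Apply the extended Euclidean algorithm to f(x) and a(x) in F_7[x]: f(x) = (4x)·a(x) + (x^2 + 6x + 4);  a(x) = (2x + 5)·(x^2 + 6x + 4) + (2x + 2);  (x^2 + 6x + 4) = (4x + 6)·(2x + 2) + (6). The last nonzero remainder is the constant 6 = gcd(f, a) in F_7. Back-substituting through the division chain expresses 6 = s(x)·a(x) + t(x)·f(x) with s(x) ≡ 3x^3 + 5x^2 + 5x + 1 (mod f), so (3x^3 + 5x^2 + 5x + 1)·a(x) ≡ 6 (mod f). Multiplying by 6^(-1) ≡ 6 in F_7 gives a(x)^(-1) ≡ 6·(3x^3 + 5x^2 + 5x + 1) ≡ 4x^3 + 2x^2 + 2x + 6 (mod f). Check: (2x^3 + 3x^2 + 5x + 1)·(4x^3 + 2x^2 + 2x + 6) = x^6 + 2x^5 + 2x^4 + 4x^3 + 2x^2 + 4x + 6 ≡ 1 (mod x^4 + 5x^3 + 3x + 4).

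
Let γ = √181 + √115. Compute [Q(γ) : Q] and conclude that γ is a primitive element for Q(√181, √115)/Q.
[Q(γ) : Q] = 4 (equivalently, Q(γ) = Q(√181, √115))

Obviously Q(γ) ⊆ Q(√181, √115), and [Q(√181, √115):Q] = 4 (since 181, 115 are distinct squarefree integers > 1 with 20815 not a perfect square). To show equality we compute the minimal polynomial of γ. From γ = √181 + √115: γ^2 = 181 + 2√(20815) + 115 = 296 + 2√(20815), so γ^2 - 296 = 2√(20815); squaring, (γ^2 - 296)^2 = 4·20815, i.e. γ^4 - 592γ^2 + 87616 - 83260 = 0, i.e. γ^4 - 592γ^2 + 4356 = 0. So γ is a root of x^4 - 592x^2 + 4356. This polynomial is irreducible over Q: it has no rational root (each ±√181 ± √115 is irrational), and any factorization into two quadratics over Q would force √(20815) ∈ Q (pairing opposite roots) or √181, √115 ∈ Q (other pairings), all impossible. Hence [Q(γ):Q] = 4 = [Q(√181, √115):Q], so Q(γ) = Q(√181, √115).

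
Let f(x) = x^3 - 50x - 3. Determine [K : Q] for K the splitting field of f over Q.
[K : Q] = 6

By the rational root test, any rational root of the monic integer polynomial f(x) = x^3 - 50x - 3 must be an integer dividing the constant term -3, i.e. one of ±{1, 3}. Evaluating: f(1) = -52, f(-1) = 46, f(3) = -126, f(-3) = 120; none is 0, so f has no rational root and is therefore irreducible over Q (a cubic with no linear factor over a field is irreducible). For an irreducible cubic, the Galois group is A_3 or S_3 according as the discriminant disc(f) = -4a^3 - 27b^2 = -4·(-50)^3 - 27·(-3)^2 = 499757 is or is not a square in Q. Here disc(f) = 499757 is not a perfect square in Q, so the Galois group of f over Q is not contained in A_3 and must be all of S_3. The splitting field has degree |S_3| = 6 over Q, so [K : Q] = 6.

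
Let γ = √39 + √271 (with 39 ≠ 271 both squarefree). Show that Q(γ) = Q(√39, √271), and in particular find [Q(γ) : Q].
[Q(γ) : Q] = 4 (equivalently, Q(γ) = Q(√39, √271))

Obviously Q(γ) ⊆ Q(√39, √271), and [Q(√39, √271):Q] = 4 (since 39, 271 are distinct squarefree integers > 1 with 10569 not a perfect square). To show equality we compute the minimal polynomial of γ. From γ = √39 + √271: γ^2 = 39 + 2√(10569) + 271 = 310 + 2√(10569), so γ^2 - 310 = 2√(10569); squaring, (γ^2 - 310)^2 = 4·10569, i.e. γ^4 - 620γ^2 + 96100 - 42276 = 0, i.e. γ^4 - 620γ^2 + 53824 = 0. So γ is a root of x^4 - 620x^2 + 53824. This polynomial is irreducible over Q: it has no rational root (each ±√39 ± √271 is irrational), and any factorization into two quadratics over Q would force √(10569) ∈ Q (pairing opposite roots) or √39, √271 ∈ Q (other pairings), all impossible. Hence [Q(γ):Q] = 4 = [Q(√39, √271):Q], so Q(γ) = Q(√39, √271).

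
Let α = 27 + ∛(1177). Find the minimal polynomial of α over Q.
m_α(x) = x^3 - 81x^2 + 2187x - 20860

Set β = α - 27 = ∛(1177), so β^3 = 1177. Then (α - 27)^3 - 1177 = 0, i.e. α is a root of g(x) = (x - 27)^3 - 1177 = x^3 - 81x^2 + 2187x - 20860. Since g(x) = h(x - 27) where h(x) = x^3 - 1177, and h is irreducible over Q (because 1177 is not a perfect cube, so h has no rational root, and a monic cubic with no rational root is irreducible), g is also irreducible (irreducibility is preserved under the substitution x → x - 27). Hence m_α(x) = x^3 - 81x^2 + 2187x - 20860.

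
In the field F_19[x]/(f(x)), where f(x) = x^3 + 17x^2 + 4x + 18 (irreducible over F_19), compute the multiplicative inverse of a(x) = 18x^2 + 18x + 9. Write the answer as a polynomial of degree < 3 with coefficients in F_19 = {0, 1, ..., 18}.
a(x)^(-1) ≡ 2x^2 + 9x + 6 (mod f(x))

Since f is irreducible over F_19, F_19[x]/(f) is a field and a(x) ≠ 0 has an inverse. Apply the extended Euclidean algorithm to f(x) and a(x) in F_19[x]: f(x) = (18x + 3)·a(x) + (16x + 10);  a(x) = (13x + 12)·(16x + 10) + (3). The last nonzero remainder is the constant 3 = gcd(f, a) in F_19. Back-substituting through the division chain expresses 3 = s(x)·a(x) + t(x)·f(x) with s(x) ≡ 6x^2 + 8x + 18 (mod f), so (6x^2 + 8x + 18)·a(x) ≡ 3 (mod f). Multiplying by 3^(-1) ≡ 13 in F_19 gives a(x)^(-1) ≡ 13·(6x^2 + 8x + 18) ≡ 2x^2 + 9x + 6 (mod f). Check: (18x^2 + 18x + 9)·(2x^2 + 9x + 6) = 17x^4 + 8x^3 + 3x^2 + 18x + 16 ≡ 1 (mod x^3 + 17x^2 + 4x + 18).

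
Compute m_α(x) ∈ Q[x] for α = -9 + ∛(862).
m_α(x) = x^3 + 27x^2 + 243x - 133

Set β = α + 9 = ∛(862), so β^3 = 862. Then (α + 9)^3 - 862 = 0, i.e. α is a root of g(x) = (x + 9)^3 - 862 = x^3 + 27x^2 + 243x - 133. Since g(x) = h(x + 9) where h(x) = x^3 - 862, and h is irreducible over Q (because 862 is not a perfect cube, so h has no rational root, and a monic cubic with no rational root is irreducible), g is also irreducible (irreducibility is preserved under the substitution x → x + 9). Hence m_α(x) = x^3 + 27x^2 + 243x - 133.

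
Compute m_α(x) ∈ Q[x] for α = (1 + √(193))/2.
m_α(x) = x^2 - x - 48

From 2α - 1 = √(193), squaring gives (2α - 1)^2 = 193, i.e. 4α^2 - 4α + 1 = 193, so α^2 - α + (1 - 193)/4 = 0. Since 193 ≡ 1 (mod 4), (1 - 193)/4 = -48 ∈ Z. The polynomial x^2 - x - 48 has discriminant 1 - 4·(-48) = 193, which is not a perfect square in Q (d = 193 is squarefree and ≠ 1), so x^2 - x - 48 is irreducible over Q. It is the minimal polynomial of α.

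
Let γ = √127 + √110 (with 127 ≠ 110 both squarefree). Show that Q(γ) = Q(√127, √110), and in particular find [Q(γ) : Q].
[Q(γ) : Q] = 4 (equivalently, Q(γ) = Q(√127, √110))

Obviously Q(γ) ⊆ Q(√127, √110), and [Q(√127, √110):Q] = 4 (since 127, 110 are distinct squarefree integers > 1 with 13970 not a perfect square). To show equality we compute the minimal polynomial of γ. From γ = √127 + √110: γ^2 = 127 + 2√(13970) + 110 = 237 + 2√(13970), so γ^2 - 237 = 2√(13970); squaring, (γ^2 - 237)^2 = 4·13970, i.e. γ^4 - 474γ^2 + 56169 - 55880 = 0, i.e. γ^4 - 474γ^2 + 289 = 0. So γ is a root of x^4 - 474x^2 + 289. This polynomial is irreducible over Q: it has no rational root (each ±√127 ± √110 is irrational), and any factorization into two quadratics over Q would force √(13970) ∈ Q (pairing opposite roots) or √127, √110 ∈ Q (other pairings), all impossible. Hence [Q(γ):Q] = 4 = [Q(√127, √110):Q], so Q(γ) = Q(√127, √110).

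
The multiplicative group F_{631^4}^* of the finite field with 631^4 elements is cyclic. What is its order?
|F_{631^4}^*| = 158532181920

F_{631^4} has 631^4 = 158532181921 elements; its multiplicative group consists of all nonzero elements, so |F_{631^4}^*| = 158532181921 - 1 = 158532181920. (It is cyclic since any finite subgroup of the multiplicative group of a field is cyclic.)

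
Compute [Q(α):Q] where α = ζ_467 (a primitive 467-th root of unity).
[Q(α):Q] = 466

The minimal polynomial of ζ_467 over Q is the 467-th cyclotomic polynomial Φ_467(x), which is irreducible over Q and has degree φ(467) = 466. Hence [Q(α):Q] = φ(467) = 466.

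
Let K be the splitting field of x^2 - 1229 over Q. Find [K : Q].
[K : Q] = 2

f(x) = x^2 - 1229 factors as (x - √1229)(x + √1229). The splitting field is K = Q(√1229). Since 1229 is squarefree and > 1, it is not a perfect square, so x^2 - 1229 is irreducible over Q and [Q(√1229) : Q] = 2. Hence [K : Q] = 2.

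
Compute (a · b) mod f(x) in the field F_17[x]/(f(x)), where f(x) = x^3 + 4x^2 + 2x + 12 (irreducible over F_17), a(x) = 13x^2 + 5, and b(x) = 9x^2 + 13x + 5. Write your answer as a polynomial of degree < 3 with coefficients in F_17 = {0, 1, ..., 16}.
a · b ≡ x^2 + 7x + 9 (mod f(x))

Multiply in F_17[x]: a(x)·b(x) = (13x^2 + 5)·(9x^2 + 13x + 5) = 15x^4 + 16x^3 + 8x^2 + 14x + 8. This has degree ≥ 3, so divide by f(x) over F_17: 15x^4 + 16x^3 + 8x^2 + 14x + 8 = (15x + 7)·(x^3 + 4x^2 + 2x + 12) + (x^2 + 7x + 9). Hence a·b ≡ x^2 + 7x + 9 (mod f). (F_17[x]/(f) is a field with 17^3 = 4913 elements since f is irreducible of degree 3.)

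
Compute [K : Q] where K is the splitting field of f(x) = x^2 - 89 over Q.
[K : Q] = 2

f(x) = x^2 - 89 factors as (x - √89)(x + √89). The splitting field is K = Q(√89). Since 89 is squarefree and > 1, it is not a perfect square, so x^2 - 89 is irreducible over Q and [Q(√89) : Q] = 2. Hence [K : Q] = 2.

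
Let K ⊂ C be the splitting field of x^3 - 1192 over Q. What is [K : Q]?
[K : Q] = 6

The roots of x^3 - 1192 are ∛1192, ω∛1192, ω^2∛1192 where ω = e^(2πi/3) is a primitive cube root of unity, so K = Q(∛1192, ω). Now [Q(∛1192):Q] = 3 (since 1192 is not a perfect cube, x^3 - 1192 is irreducible) and [Q(ω):Q] = 2. Both 2 and 3 divide [K:Q], and [K:Q] ≤ 3·2 = 6, so [K:Q] = 6. (Equivalently: Q(∛1192) ⊂ R but ω ∉ R, so [K : Q(∛1192)] = 2.)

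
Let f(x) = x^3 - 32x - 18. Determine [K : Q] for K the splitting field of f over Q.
[K : Q] = 6

By the rational root test, any rational root of the monic integer polynomial f(x) = x^3 - 32x - 18 must be an integer dividing the constant term -18, i.e. one of ±{1, 2, 3, 6, 9, 18}. Evaluating: f(1) = -49, f(-1) = 13, f(2) = -74, f(-2) = 38, f(3) = -87, f(-3) = 51, f(6) = 6, f(-6) = -42, f(9) = 423, f(-9) = -459, f(18) = 5238, f(-18) = -5274; none is 0, so f has no rational root and is therefore irreducible over Q (a cubic with no linear factor over a field is irreducible). For an irreducible cubic, the Galois group is A_3 or S_3 according as the discriminant disc(f) = -4a^3 - 27b^2 = -4·(-32)^3 - 27·(-18)^2 = 122324 is or is not a square in Q. Here disc(f) = 122324 is not a perfect square in Q, so the Galois group of f over Q is not contained in A_3 and must be all of S_3. The splitting field has degree |S_3| = 6 over Q, so [K : Q] = 6.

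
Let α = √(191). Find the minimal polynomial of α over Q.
m_α(x) = x^2 - 191

α satisfies α^2 - 191 = 0, so x^2 - 191 annihilates α. Since d = 191 is squarefree and ≠ 1, it is not a perfect square in Q, so x^2 - 191 has no rational root and is therefore irreducible over Q (a degree-2 polynomial over a field is irreducible iff it has no root). Hence m_α(x) = x^2 - 191.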